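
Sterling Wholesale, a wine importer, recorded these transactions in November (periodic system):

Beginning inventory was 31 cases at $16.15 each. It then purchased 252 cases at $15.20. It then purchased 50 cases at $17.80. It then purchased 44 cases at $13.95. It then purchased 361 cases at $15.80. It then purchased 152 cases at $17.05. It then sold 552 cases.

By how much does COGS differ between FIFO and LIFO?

$239.60

FIFO COGS: 31 @ $16.15 + 252 @ $15.20 + 50 @ $17.80 + 44 @ $13.95 + 175 @ $15.80 = $8,599.85
LIFO COGS: 152 @ $17.05 + 361 @ $15.80 + 39 @ $13.95 = $8,839.45
Difference = |$8,599.85 − $8,839.45| = $239.60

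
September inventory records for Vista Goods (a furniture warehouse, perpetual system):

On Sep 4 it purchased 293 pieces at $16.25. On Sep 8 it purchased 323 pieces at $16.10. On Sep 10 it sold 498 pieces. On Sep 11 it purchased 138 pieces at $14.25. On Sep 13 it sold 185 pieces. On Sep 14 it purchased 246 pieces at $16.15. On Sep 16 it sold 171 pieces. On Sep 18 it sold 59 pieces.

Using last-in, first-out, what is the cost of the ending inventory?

Sep 10, 498 sold [LIFO — newest first]: 323 @ $16.10 + 175 @ $16.25 = $8,044.05
Sep 13, 185 sold [LIFO — newest first]: 138 @ $14.25 + 47 @ $16.25 = $2,730.25
Sep 16, 171 sold [LIFO — newest first]: 171 @ $16.15 = $2,761.65
Sep 18, 59 sold [LIFO — newest first]: 59 @ $16.15 = $952.85
Total COGS = $8,044.05 + $2,730.25 + $2,761.65 + $952.85 = $14,488.80
Ending inventory: 71 @ $16.25 + 16 @ $16.15 = $1,412.15
Check: goods available $15,900.95 = COGS $14,488.80 + ending $1,412.15

Ending inventory = $1,412.15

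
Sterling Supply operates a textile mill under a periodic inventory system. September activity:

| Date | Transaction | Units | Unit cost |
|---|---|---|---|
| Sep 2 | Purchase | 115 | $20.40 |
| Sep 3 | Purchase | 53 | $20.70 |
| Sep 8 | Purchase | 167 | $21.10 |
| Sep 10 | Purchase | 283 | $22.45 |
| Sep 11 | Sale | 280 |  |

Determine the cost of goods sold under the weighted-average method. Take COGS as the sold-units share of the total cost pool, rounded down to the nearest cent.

COGS = $6,035.01

Sep 11, sell 280: 280/618 × $13,320.15 → $6,035.01
Ending inventory (cost pool remaining) = $7,285.14
Check: goods available $13,320.15 = COGS $6,035.01 + ending $7,285.14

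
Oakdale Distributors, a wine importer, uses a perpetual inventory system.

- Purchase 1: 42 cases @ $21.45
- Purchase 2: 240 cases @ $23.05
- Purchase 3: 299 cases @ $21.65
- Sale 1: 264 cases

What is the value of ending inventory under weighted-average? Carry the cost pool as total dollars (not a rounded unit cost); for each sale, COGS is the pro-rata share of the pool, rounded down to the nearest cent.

Ending inventory = $7,041.80

After Purchase 1: 42 on hand, pool $900.90 (≈ $21.4500 each)
After Purchase 2: 282 on hand, pool $6,432.90 (≈ $22.8117 each)
After Purchase 3: 581 on hand, pool $12,906.25 (≈ $22.2139 each)
Sale 1, sell 264: 264/581 × $12,906.25 → $5,864.45
Ending inventory (cost pool remaining) = $7,041.80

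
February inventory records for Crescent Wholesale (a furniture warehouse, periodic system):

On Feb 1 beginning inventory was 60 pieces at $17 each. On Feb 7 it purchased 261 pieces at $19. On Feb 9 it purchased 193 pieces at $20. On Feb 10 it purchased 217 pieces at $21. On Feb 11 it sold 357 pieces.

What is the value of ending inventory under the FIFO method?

Ending inventory = $7,697

Feb 11, 357 sold [FIFO — oldest first]: 60 @ $17 + 261 @ $19 + 36 @ $20 = $6,699
Ending inventory: 157 @ $20 + 217 @ $21 = $7,697
Check: goods available $14,396 = COGS $6,699 + ending $7,697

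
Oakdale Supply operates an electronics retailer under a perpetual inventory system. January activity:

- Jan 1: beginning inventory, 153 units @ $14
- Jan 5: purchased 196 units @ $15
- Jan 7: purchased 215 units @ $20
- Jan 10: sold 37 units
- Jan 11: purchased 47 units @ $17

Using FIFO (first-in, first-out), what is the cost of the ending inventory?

Ending inventory = $9,663

Jan 10, 37 sold [FIFO — oldest first]: 37 @ $14 = $518
Ending inventory: 116 @ $14 + 196 @ $15 + 215 @ $20 + 47 @ $17 = $9,663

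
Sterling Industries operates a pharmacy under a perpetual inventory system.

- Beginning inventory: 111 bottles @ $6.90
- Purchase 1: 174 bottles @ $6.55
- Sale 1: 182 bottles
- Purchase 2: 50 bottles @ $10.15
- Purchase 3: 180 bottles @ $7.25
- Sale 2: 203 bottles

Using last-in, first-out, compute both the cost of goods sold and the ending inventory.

COGS = $2,733.35; ending inventory = $984.75

Sale 1 (182) [LIFO — newest first]: 174 @ $6.55 + 8 @ $6.90 = $1,194.90
Sale 2 (203) [LIFO — newest first]: 180 @ $7.25 + 23 @ $10.15 = $1,538.45
Total COGS = $1,194.90 + $1,538.45 = $2,733.35
Ending inventory: 103 @ $6.90 + 27 @ $10.15 = $984.75
Check: goods available $3,718.10 = COGS $2,733.35 + ending $984.75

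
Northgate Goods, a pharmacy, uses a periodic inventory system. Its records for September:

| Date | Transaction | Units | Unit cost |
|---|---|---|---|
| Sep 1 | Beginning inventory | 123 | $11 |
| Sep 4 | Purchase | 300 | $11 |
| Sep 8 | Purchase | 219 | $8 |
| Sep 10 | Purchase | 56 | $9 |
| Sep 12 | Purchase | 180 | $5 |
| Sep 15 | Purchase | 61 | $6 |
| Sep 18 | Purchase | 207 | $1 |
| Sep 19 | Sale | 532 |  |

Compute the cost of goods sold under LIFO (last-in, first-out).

COGS = $2,201

Sep 19, 532 sold [LIFO — newest first]: 207 @ $1 + 61 @ $6 + 180 @ $5 + 56 @ $9 + 28 @ $8 = $2,201
Ending inventory: 123 @ $11 + 300 @ $11 + 191 @ $8 = $6,181
Check: goods available $8,382 = COGS $2,201 + ending $6,181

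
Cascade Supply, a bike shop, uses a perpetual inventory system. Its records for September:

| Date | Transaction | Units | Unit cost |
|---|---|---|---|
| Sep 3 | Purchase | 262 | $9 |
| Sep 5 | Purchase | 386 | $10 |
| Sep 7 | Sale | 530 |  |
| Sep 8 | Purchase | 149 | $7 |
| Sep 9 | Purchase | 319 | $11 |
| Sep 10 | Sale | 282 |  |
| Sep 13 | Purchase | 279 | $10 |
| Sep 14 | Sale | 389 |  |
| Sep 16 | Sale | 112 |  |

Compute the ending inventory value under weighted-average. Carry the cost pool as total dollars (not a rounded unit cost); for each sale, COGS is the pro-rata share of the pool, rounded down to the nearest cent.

Ending inventory = $807.19

After Sep 3: 262 on hand, pool $2,358.00 (≈ $9.0000 each)
After Sep 5: 648 on hand, pool $6,218.00 (≈ $9.5957 each)
Sep 7, sell 530: 530/648 × $6,218.00 → $5,085.70
After Sep 8: 267 on hand, pool $2,175.30 (≈ $8.1472 each)
After Sep 9: 586 on hand, pool $5,684.30 (≈ $9.7002 each)
Sep 10, sell 282: 282/586 × $5,684.30 → $2,735.44
After Sep 13: 583 on hand, pool $5,738.86 (≈ $9.8437 each)
Sep 14, sell 389: 389/583 × $5,738.86 → $3,829.18
Sep 16, sell 112: 112/194 × $1,909.68 → $1,102.49
Total COGS = $5,085.70 + $2,735.44 + $3,829.18 + $1,102.49 = $12,752.81
Ending inventory (cost pool remaining) = $807.19
Check: goods available $13,560.00 = COGS $12,752.81 + ending $807.19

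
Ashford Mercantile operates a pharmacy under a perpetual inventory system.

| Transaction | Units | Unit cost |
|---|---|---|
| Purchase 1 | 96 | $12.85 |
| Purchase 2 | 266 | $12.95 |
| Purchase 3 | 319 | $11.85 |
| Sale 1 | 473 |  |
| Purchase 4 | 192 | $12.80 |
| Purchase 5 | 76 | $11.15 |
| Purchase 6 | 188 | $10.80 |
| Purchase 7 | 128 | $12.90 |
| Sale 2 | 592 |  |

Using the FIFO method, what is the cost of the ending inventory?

Ending inventory = $2,428.80

Sale 1 (473) [FIFO — oldest first]: 96 @ $12.85 + 266 @ $12.95 + 111 @ $11.85 = $5,993.65
Sale 2 (592) [FIFO — oldest first]: 208 @ $11.85 + 192 @ $12.80 + 76 @ $11.15 + 116 @ $10.80 = $7,022.60
Total COGS = $5,993.65 + $7,022.60 = $13,016.25
Ending inventory: 72 @ $10.80 + 128 @ $12.90 = $2,428.80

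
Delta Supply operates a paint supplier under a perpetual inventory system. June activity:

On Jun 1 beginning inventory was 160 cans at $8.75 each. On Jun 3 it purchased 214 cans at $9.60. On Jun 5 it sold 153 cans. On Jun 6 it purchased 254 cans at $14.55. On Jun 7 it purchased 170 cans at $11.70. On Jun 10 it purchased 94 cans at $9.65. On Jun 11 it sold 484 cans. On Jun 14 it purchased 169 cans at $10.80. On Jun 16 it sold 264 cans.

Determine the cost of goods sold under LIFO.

Jun 5, 153 sold [LIFO — newest first]: 153 @ $9.60 = $1,468.80
Jun 11, 484 sold [LIFO — newest first]: 94 @ $9.65 + 170 @ $11.70 + 220 @ $14.55 = $6,097.10
Jun 16, 264 sold [LIFO — newest first]: 169 @ $10.80 + 34 @ $14.55 + 61 @ $9.60 = $2,905.50
Total COGS = $1,468.80 + $6,097.10 + $2,905.50 = $10,471.40
Ending inventory: 160 @ $8.75 = $1,400.00

COGS = $10,471.40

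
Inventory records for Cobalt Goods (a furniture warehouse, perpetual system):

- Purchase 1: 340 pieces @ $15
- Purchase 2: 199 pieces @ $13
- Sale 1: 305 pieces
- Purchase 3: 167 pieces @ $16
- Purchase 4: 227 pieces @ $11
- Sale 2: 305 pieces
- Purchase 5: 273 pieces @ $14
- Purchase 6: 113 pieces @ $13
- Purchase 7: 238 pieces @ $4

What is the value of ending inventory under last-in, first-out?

Ending inventory = $11,177

Sale 1 (305) [LIFO — newest first]: 199 @ $13 + 106 @ $15 = $4,177
Sale 2 (305) [LIFO — newest first]: 227 @ $11 + 78 @ $16 = $3,745
Total COGS = $4,177 + $3,745 = $7,922
Ending inventory: 234 @ $15 + 89 @ $16 + 273 @ $14 + 113 @ $13 + 238 @ $4 = $11,177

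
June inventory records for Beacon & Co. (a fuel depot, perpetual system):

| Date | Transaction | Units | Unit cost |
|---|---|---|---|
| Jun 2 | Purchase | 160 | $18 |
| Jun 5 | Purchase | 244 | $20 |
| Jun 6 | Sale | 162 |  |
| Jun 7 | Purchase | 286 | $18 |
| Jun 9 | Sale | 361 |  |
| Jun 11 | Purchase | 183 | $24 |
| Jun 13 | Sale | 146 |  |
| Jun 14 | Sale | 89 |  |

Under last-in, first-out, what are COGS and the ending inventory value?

Jun 6, 162 sold [LIFO — newest first]: 162 @ $20 = $3,240
Jun 9, 361 sold [LIFO — newest first]: 286 @ $18 + 75 @ $20 = $6,648
Jun 13, 146 sold [LIFO — newest first]: 146 @ $24 = $3,504
Jun 14, 89 sold [LIFO — newest first]: 37 @ $24 + 7 @ $20 + 45 @ $18 = $1,838
Total COGS = $3,240 + $6,648 + $3,504 + $1,838 = $15,230
Ending inventory: 115 @ $18 = $2,070
Check: goods available $17,300 = COGS $15,230 + ending $2,070

COGS = $15,230; ending inventory = $2,070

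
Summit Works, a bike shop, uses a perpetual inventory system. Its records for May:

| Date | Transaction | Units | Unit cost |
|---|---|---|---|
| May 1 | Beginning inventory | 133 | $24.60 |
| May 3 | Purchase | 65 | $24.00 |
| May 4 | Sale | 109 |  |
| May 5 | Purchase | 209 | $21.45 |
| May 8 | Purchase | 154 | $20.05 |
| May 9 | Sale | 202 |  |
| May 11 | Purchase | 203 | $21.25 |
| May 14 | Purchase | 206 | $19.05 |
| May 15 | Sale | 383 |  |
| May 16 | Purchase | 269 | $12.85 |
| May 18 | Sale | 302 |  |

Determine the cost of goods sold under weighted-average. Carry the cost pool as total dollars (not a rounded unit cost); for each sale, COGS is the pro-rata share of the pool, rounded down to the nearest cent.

After May 1: 133 on hand, pool $3,271.80 (≈ $24.6000 each)
After May 3: 198 on hand, pool $4,831.80 (≈ $24.4030 each)
May 4, sell 109: 109/198 × $4,831.80 → $2,659.93
After May 5: 298 on hand, pool $6,654.92 (≈ $22.3319 each)
After May 8: 452 on hand, pool $9,742.62 (≈ $21.5545 each)
May 9, sell 202: 202/452 × $9,742.62 → $4,354.00
After May 11: 453 on hand, pool $9,702.37 (≈ $21.4180 each)
After May 14: 659 on hand, pool $13,626.67 (≈ $20.6778 each)
May 15, sell 383: 383/659 × $13,626.67 → $7,919.59
After May 16: 545 on hand, pool $9,163.73 (≈ $16.8142 each)
May 18, sell 302: 302/545 × $9,163.73 → $5,077.88
Total COGS = $2,659.93 + $4,354.00 + $7,919.59 + $5,077.88 = $20,011.40
Ending inventory (cost pool remaining) = $4,085.85

COGS = $20,011.40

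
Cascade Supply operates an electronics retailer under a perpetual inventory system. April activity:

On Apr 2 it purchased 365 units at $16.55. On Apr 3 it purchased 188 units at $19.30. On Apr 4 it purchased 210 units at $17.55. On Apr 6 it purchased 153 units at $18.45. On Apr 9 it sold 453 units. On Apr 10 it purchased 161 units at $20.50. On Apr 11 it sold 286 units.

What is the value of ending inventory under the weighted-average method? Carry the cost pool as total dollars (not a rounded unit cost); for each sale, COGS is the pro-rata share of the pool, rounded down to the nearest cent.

After Apr 2: 365 on hand, pool $6,040.75 (≈ $16.5500 each)
After Apr 3: 553 on hand, pool $9,669.15 (≈ $17.4849 each)
After Apr 4: 763 on hand, pool $13,354.65 (≈ $17.5028 each)
After Apr 6: 916 on hand, pool $16,177.50 (≈ $17.6610 each)
Apr 9, sell 453: 453/916 × $16,177.50 → $8,000.44
After Apr 10: 624 on hand, pool $11,477.56 (≈ $18.3935 each)
Apr 11, sell 286: 286/624 × $11,477.56 → $5,260.54
Total COGS = $8,000.44 + $5,260.54 = $13,260.98
Ending inventory (cost pool remaining) = $6,217.02

Ending inventory = $6,217.02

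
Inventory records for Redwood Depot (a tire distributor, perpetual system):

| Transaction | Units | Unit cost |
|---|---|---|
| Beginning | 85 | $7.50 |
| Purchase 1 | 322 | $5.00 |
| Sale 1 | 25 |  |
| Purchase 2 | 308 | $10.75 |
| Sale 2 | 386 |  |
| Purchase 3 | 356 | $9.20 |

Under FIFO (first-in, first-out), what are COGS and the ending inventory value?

Sale 1 (25) [FIFO — oldest first]: 25 @ $7.50 = $187.50
Sale 2 (386) [FIFO — oldest first]: 60 @ $7.50 + 322 @ $5.00 + 4 @ $10.75 = $2,103.00
Total COGS = $187.50 + $2,103.00 = $2,290.50
Ending inventory: 304 @ $10.75 + 356 @ $9.20 = $6,543.20

COGS = $2,290.50; ending inventory = $6,543.20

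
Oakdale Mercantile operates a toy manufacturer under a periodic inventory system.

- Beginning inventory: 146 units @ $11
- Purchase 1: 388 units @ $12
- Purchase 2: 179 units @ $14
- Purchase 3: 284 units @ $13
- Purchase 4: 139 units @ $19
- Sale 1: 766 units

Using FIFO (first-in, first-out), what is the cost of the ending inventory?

Ending inventory = $5,644

Sale 1 (766) [FIFO — oldest first]: 146 @ $11 + 388 @ $12 + 179 @ $14 + 53 @ $13 = $9,457
Ending inventory: 231 @ $13 + 139 @ $19 = $5,644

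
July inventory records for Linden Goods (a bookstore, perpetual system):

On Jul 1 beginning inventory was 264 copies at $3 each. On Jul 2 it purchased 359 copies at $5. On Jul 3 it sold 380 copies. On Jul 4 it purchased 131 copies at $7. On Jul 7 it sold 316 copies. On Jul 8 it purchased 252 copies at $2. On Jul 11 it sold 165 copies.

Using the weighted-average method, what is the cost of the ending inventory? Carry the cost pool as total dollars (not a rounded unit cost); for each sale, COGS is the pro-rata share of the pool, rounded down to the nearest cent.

After Jul 1: 264 on hand, pool $792.00 (≈ $3.0000 each)
After Jul 2: 623 on hand, pool $2,587.00 (≈ $4.1525 each)
Jul 3, sell 380: 380/623 × $2,587.00 → $1,577.94
After Jul 4: 374 on hand, pool $1,926.06 (≈ $5.1499 each)
Jul 7, sell 316: 316/374 × $1,926.06 → $1,627.36
After Jul 8: 310 on hand, pool $802.70 (≈ $2.5894 each)
Jul 11, sell 165: 165/310 × $802.70 → $427.24
Total COGS = $1,577.94 + $1,627.36 + $427.24 = $3,632.54
Ending inventory (cost pool remaining) = $375.46

Ending inventory = $375.46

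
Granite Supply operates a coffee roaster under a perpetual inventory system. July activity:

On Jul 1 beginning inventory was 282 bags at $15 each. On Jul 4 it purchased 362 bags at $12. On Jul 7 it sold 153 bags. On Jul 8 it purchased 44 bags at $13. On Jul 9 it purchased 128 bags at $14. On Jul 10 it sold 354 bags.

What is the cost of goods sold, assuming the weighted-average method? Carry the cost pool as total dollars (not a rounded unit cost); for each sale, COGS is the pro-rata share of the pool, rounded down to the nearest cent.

After Jul 1: 282 on hand, pool $4,230.00 (≈ $15.0000 each)
After Jul 4: 644 on hand, pool $8,574.00 (≈ $13.3137 each)
Jul 7, sell 153: 153/644 × $8,574.00 → $2,036.99
After Jul 8: 535 on hand, pool $7,109.01 (≈ $13.2879 each)
After Jul 9: 663 on hand, pool $8,901.01 (≈ $13.4254 each)
Jul 10, sell 354: 354/663 × $8,901.01 → $4,752.57
Total COGS = $2,036.99 + $4,752.57 = $6,789.56
Ending inventory (cost pool remaining) = $4,148.44
Check: goods available $10,938.00 = COGS $6,789.56 + ending $4,148.44

COGS = $6,789.56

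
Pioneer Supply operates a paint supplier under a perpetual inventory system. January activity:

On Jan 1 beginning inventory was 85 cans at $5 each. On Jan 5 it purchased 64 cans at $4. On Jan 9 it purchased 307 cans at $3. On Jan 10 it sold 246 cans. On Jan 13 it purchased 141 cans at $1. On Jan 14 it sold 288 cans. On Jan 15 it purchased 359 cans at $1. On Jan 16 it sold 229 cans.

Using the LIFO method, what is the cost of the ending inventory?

Jan 10, 246 sold [LIFO — newest first]: 246 @ $3 = $738
Jan 14, 288 sold [LIFO — newest first]: 141 @ $1 + 61 @ $3 + 64 @ $4 + 22 @ $5 = $690
Jan 16, 229 sold [LIFO — newest first]: 229 @ $1 = $229
Total COGS = $738 + $690 + $229 = $1,657
Ending inventory: 63 @ $5 + 130 @ $1 = $445

Ending inventory = $445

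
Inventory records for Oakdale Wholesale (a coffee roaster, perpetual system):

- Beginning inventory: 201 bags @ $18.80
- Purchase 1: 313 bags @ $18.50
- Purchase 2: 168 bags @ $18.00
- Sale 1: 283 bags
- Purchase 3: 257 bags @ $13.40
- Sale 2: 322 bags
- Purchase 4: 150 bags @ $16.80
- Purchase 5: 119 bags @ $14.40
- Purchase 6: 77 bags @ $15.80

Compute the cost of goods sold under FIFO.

COGS = $11,207.30

Sale 1 (283) [FIFO — oldest first]: 201 @ $18.80 + 82 @ $18.50 = $5,295.80
Sale 2 (322) [FIFO — oldest first]: 231 @ $18.50 + 91 @ $18.00 = $5,911.50
Total COGS = $5,295.80 + $5,911.50 = $11,207.30
Ending inventory: 77 @ $18.00 + 257 @ $13.40 + 150 @ $16.80 + 119 @ $14.40 + 77 @ $15.80 = $10,280.00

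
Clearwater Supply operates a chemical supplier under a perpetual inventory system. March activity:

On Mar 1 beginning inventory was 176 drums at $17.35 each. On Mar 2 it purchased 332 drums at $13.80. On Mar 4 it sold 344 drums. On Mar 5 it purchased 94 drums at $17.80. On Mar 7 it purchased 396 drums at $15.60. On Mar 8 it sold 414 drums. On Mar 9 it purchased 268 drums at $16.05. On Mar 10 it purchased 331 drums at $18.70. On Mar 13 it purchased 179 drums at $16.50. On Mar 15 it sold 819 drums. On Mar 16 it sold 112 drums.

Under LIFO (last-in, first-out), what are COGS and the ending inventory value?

Mar 4, 344 sold [LIFO — newest first]: 332 @ $13.80 + 12 @ $17.35 = $4,789.80
Mar 8, 414 sold [LIFO — newest first]: 396 @ $15.60 + 18 @ $17.80 = $6,498.00
Mar 15, 819 sold [LIFO — newest first]: 179 @ $16.50 + 331 @ $18.70 + 268 @ $16.05 + 41 @ $17.80 = $14,174.40
Mar 16, 112 sold [LIFO — newest first]: 35 @ $17.80 + 77 @ $17.35 = $1,958.95
Total COGS = $4,789.80 + $6,498.00 + $14,174.40 + $1,958.95 = $27,421.15
Ending inventory: 87 @ $17.35 = $1,509.45
Check: goods available $28,930.60 = COGS $27,421.15 + ending $1,509.45

COGS = $27,421.15; ending inventory = $1,509.45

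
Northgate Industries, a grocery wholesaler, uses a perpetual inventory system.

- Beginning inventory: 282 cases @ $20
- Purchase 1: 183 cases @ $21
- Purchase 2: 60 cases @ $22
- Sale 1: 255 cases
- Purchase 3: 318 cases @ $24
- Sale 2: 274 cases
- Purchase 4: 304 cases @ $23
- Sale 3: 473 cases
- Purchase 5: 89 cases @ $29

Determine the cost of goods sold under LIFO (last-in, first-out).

Sale 1 (255) [LIFO — newest first]: 60 @ $22 + 183 @ $21 + 12 @ $20 = $5,403
Sale 2 (274) [LIFO — newest first]: 274 @ $24 = $6,576
Sale 3 (473) [LIFO — newest first]: 304 @ $23 + 44 @ $24 + 125 @ $20 = $10,548
Total COGS = $5,403 + $6,576 + $10,548 = $22,527
Ending inventory: 145 @ $20 + 89 @ $29 = $5,481

COGS = $22,527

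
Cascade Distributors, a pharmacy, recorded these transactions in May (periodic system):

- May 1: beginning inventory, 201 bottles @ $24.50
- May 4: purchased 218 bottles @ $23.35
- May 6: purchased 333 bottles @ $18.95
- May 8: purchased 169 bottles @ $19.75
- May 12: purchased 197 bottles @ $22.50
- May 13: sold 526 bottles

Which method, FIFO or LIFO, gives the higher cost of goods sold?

FIFO

FIFO COGS: 201 @ $24.50 + 218 @ $23.35 + 107 @ $18.95 = $12,042.45
LIFO COGS: 197 @ $22.50 + 169 @ $19.75 + 160 @ $18.95 = $10,802.25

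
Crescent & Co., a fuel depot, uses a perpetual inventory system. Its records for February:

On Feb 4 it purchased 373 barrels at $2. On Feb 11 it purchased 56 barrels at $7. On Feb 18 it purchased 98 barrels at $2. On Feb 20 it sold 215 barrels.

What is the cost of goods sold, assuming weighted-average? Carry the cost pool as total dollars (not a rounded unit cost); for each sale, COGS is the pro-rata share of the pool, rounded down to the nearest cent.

COGS = $544.23

After Feb 4: 373 on hand, pool $746.00 (≈ $2.0000 each)
After Feb 11: 429 on hand, pool $1,138.00 (≈ $2.6527 each)
After Feb 18: 527 on hand, pool $1,334.00 (≈ $2.5313 each)
Feb 20, sell 215: 215/527 × $1,334.00 → $544.23
Ending inventory (cost pool remaining) = $789.77
Check: goods available $1,334.00 = COGS $544.23 + ending $789.77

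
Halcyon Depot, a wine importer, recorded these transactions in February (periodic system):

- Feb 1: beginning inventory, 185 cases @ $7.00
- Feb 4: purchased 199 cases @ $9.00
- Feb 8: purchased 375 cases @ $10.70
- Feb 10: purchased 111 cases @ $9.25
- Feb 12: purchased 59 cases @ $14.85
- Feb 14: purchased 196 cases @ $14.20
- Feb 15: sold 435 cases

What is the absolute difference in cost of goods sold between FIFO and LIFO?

$1,792.70

FIFO COGS: 185 @ $7.00 + 199 @ $9.00 + 51 @ $10.70 = $3,631.70
LIFO COGS: 196 @ $14.20 + 59 @ $14.85 + 111 @ $9.25 + 69 @ $10.70 = $5,424.40
Difference = |$3,631.70 − $5,424.40| = $1,792.70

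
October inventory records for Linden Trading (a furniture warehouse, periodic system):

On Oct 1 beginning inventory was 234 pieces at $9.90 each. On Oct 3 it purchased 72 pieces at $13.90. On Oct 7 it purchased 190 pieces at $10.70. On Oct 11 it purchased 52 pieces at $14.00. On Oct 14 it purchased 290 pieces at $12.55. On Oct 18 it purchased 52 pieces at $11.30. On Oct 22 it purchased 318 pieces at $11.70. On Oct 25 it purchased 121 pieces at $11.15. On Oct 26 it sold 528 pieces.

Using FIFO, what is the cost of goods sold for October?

COGS = $5,798.40

Oct 26, 528 sold [FIFO — oldest first]: 234 @ $9.90 + 72 @ $13.90 + 190 @ $10.70 + 32 @ $14.00 = $5,798.40
Ending inventory: 20 @ $14.00 + 290 @ $12.55 + 52 @ $11.30 + 318 @ $11.70 + 121 @ $11.15 = $9,576.85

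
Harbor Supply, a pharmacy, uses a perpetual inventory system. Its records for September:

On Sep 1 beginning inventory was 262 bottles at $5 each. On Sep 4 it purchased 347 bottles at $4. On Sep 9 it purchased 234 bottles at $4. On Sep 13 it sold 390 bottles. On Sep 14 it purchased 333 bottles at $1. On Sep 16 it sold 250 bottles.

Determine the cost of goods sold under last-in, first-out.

Sep 13, 390 sold [LIFO — newest first]: 234 @ $4 + 156 @ $4 = $1,560
Sep 16, 250 sold [LIFO — newest first]: 250 @ $1 = $250
Total COGS = $1,560 + $250 = $1,810
Ending inventory: 262 @ $5 + 191 @ $4 + 83 @ $1 = $2,157
Check: goods available $3,967 = COGS $1,810 + ending $2,157

COGS = $1,810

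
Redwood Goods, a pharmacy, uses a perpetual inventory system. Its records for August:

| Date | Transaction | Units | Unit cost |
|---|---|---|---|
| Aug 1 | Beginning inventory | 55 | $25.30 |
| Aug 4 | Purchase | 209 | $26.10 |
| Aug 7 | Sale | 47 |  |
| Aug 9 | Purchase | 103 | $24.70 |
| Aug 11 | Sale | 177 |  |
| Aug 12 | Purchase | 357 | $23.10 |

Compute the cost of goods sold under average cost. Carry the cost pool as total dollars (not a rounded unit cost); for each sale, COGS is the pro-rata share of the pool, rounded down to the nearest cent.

After Aug 1: 55 on hand, pool $1,391.50 (≈ $25.3000 each)
After Aug 4: 264 on hand, pool $6,846.40 (≈ $25.9333 each)
Aug 7, sell 47: 47/264 × $6,846.40 → $1,218.86
After Aug 9: 320 on hand, pool $8,171.64 (≈ $25.5364 each)
Aug 11, sell 177: 177/320 × $8,171.64 → $4,519.93
After Aug 12: 500 on hand, pool $11,898.41 (≈ $23.7968 each)
Total COGS = $1,218.86 + $4,519.93 = $5,738.79
Ending inventory (cost pool remaining) = $11,898.41

COGS = $5,738.79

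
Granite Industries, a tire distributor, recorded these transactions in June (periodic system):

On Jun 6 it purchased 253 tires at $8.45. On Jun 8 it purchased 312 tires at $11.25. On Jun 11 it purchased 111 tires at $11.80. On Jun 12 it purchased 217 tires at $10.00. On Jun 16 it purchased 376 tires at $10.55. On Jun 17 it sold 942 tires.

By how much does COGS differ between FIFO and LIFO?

FIFO COGS: 253 @ $8.45 + 312 @ $11.25 + 111 @ $11.80 + 217 @ $10.00 + 49 @ $10.55 = $9,644.60
LIFO COGS: 376 @ $10.55 + 217 @ $10.00 + 111 @ $11.80 + 238 @ $11.25 = $10,124.10
Difference = |$9,644.60 − $10,124.10| = $479.50

$479.50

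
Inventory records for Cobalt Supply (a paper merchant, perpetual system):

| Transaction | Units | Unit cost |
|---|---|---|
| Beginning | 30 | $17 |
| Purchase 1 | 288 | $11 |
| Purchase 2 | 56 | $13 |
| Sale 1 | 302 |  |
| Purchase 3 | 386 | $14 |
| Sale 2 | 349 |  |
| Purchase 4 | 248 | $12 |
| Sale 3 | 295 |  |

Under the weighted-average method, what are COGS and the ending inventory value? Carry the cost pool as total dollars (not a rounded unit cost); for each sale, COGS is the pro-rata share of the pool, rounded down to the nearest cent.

After Beginning: 30 on hand, pool $510.00 (≈ $17.0000 each)
After Purchase 1: 318 on hand, pool $3,678.00 (≈ $11.5660 each)
After Purchase 2: 374 on hand, pool $4,406.00 (≈ $11.7807 each)
Sale 1, sell 302: 302/374 × $4,406.00 → $3,557.78
After Purchase 3: 458 on hand, pool $6,252.22 (≈ $13.6511 each)
Sale 2, sell 349: 349/458 × $6,252.22 → $4,764.24
After Purchase 4: 357 on hand, pool $4,463.98 (≈ $12.5041 each)
Sale 3, sell 295: 295/357 × $4,463.98 → $3,688.72
Total COGS = $3,557.78 + $4,764.24 + $3,688.72 = $12,010.74
Ending inventory (cost pool remaining) = $775.26

COGS = $12,010.74; ending inventory = $775.26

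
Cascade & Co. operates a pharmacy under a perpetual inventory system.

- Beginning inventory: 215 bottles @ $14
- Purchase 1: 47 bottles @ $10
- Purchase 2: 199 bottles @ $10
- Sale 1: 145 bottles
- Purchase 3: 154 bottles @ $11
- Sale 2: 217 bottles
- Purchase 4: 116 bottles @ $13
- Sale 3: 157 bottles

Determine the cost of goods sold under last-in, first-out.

COGS = $5,704

Sale 1 (145) [LIFO — newest first]: 145 @ $10 = $1,450
Sale 2 (217) [LIFO — newest first]: 154 @ $11 + 54 @ $10 + 9 @ $10 = $2,324
Sale 3 (157) [LIFO — newest first]: 116 @ $13 + 38 @ $10 + 3 @ $14 = $1,930
Total COGS = $1,450 + $2,324 + $1,930 = $5,704
Ending inventory: 212 @ $14 = $2,968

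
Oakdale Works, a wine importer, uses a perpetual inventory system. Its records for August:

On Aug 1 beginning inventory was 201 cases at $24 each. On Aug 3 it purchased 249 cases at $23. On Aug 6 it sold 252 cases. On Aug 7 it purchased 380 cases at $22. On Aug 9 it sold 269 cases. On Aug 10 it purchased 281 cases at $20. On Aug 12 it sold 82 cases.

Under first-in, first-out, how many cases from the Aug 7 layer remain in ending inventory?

Aug 6, 252 sold [FIFO — oldest first]: 201 @ $24 + 51 @ $23 = $5,997
Aug 9, 269 sold [FIFO — oldest first]: 198 @ $23 + 71 @ $22 = $6,116
Aug 12, 82 sold [FIFO — oldest first]: 82 @ $22 = $1,804
Total COGS = $5,997 + $6,116 + $1,804 = $13,917
Ending inventory: 227 @ $22 + 281 @ $20 = $10,614

227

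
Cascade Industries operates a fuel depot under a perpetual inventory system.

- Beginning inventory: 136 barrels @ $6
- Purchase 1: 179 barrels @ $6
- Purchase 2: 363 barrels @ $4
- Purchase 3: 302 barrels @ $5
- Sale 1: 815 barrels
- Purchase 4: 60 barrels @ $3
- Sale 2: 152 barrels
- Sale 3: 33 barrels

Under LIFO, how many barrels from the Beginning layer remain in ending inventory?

Sale 1 (815) [LIFO — newest first]: 302 @ $5 + 363 @ $4 + 150 @ $6 = $3,862
Sale 2 (152) [LIFO — newest first]: 60 @ $3 + 29 @ $6 + 63 @ $6 = $732
Sale 3 (33) [LIFO — newest first]: 33 @ $6 = $198
Total COGS = $3,862 + $732 + $198 = $4,792
Ending inventory: 40 @ $6 = $240
Check: goods available $5,032 = COGS $4,792 + ending $240

40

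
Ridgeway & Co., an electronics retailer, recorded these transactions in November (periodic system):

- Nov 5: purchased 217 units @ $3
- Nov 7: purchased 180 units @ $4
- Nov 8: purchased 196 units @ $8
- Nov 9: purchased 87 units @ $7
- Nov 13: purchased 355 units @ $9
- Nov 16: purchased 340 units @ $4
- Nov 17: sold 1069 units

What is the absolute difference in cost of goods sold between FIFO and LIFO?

$217

FIFO COGS: 217 @ $3 + 180 @ $4 + 196 @ $8 + 87 @ $7 + 355 @ $9 + 34 @ $4 = $6,879
LIFO COGS: 340 @ $4 + 355 @ $9 + 87 @ $7 + 196 @ $8 + 91 @ $4 = $7,096
Difference = |$6,879 − $7,096| = $217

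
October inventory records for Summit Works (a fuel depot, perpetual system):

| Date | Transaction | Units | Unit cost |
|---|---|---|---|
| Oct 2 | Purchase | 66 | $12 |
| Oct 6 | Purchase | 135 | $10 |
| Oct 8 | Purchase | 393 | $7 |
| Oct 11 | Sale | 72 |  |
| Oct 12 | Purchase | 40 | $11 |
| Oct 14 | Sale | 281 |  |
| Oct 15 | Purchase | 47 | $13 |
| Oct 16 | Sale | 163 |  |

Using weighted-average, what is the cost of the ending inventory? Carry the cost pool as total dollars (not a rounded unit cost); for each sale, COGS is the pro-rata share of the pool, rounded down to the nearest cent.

Ending inventory = $1,499.57

After Oct 2: 66 on hand, pool $792.00 (≈ $12.0000 each)
After Oct 6: 201 on hand, pool $2,142.00 (≈ $10.6567 each)
After Oct 8: 594 on hand, pool $4,893.00 (≈ $8.2374 each)
Oct 11, sell 72: 72/594 × $4,893.00 → $593.09
After Oct 12: 562 on hand, pool $4,739.91 (≈ $8.4340 each)
Oct 14, sell 281: 281/562 × $4,739.91 → $2,369.95
After Oct 15: 328 on hand, pool $2,980.96 (≈ $9.0883 each)
Oct 16, sell 163: 163/328 × $2,980.96 → $1,481.39
Total COGS = $593.09 + $2,369.95 + $1,481.39 = $4,444.43
Ending inventory (cost pool remaining) = $1,499.57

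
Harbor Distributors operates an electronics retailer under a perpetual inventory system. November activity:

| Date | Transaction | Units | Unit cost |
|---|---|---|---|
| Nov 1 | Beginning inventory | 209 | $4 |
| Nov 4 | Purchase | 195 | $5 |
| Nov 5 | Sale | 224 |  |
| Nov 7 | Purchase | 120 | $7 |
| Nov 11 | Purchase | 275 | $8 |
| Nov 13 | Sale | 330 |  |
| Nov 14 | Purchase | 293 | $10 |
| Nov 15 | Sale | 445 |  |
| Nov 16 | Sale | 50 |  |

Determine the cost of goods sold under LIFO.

Nov 5, 224 sold [LIFO — newest first]: 195 @ $5 + 29 @ $4 = $1,091
Nov 13, 330 sold [LIFO — newest first]: 275 @ $8 + 55 @ $7 = $2,585
Nov 15, 445 sold [LIFO — newest first]: 293 @ $10 + 65 @ $7 + 87 @ $4 = $3,733
Nov 16, 50 sold [LIFO — newest first]: 50 @ $4 = $200
Total COGS = $1,091 + $2,585 + $3,733 + $200 = $7,609
Ending inventory: 43 @ $4 = $172

COGS = $7,609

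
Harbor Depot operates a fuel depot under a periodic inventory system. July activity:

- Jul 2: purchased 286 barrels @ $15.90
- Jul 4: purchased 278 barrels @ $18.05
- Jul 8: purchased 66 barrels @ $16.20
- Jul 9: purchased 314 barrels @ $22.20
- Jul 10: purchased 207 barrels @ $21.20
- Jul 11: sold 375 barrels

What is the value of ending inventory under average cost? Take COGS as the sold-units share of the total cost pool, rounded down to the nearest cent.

Jul 11, sell 375: 375/1151 × $21,993.70 → $7,165.62
Ending inventory (cost pool remaining) = $14,828.08

Ending inventory = $14,828.08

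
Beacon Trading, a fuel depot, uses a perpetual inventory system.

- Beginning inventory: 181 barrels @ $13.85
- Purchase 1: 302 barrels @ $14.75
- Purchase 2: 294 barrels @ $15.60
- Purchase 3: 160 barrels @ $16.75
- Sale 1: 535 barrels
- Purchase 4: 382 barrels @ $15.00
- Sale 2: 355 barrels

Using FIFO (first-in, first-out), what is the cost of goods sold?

COGS = $13,440.50

Sale 1 (535) [FIFO — oldest first]: 181 @ $13.85 + 302 @ $14.75 + 52 @ $15.60 = $7,772.55
Sale 2 (355) [FIFO — oldest first]: 242 @ $15.60 + 113 @ $16.75 = $5,667.95
Total COGS = $7,772.55 + $5,667.95 = $13,440.50
Ending inventory: 47 @ $16.75 + 382 @ $15.00 = $6,517.25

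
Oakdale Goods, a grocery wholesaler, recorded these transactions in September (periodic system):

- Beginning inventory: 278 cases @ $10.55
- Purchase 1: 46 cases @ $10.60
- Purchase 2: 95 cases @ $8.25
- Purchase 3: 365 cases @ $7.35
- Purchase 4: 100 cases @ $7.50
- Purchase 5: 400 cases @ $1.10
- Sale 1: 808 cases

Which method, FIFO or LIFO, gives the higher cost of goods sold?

FIFO

FIFO COGS: 278 @ $10.55 + 46 @ $10.60 + 95 @ $8.25 + 365 @ $7.35 + 24 @ $7.50 = $7,067.00
LIFO COGS: 400 @ $1.10 + 100 @ $7.50 + 308 @ $7.35 = $3,453.80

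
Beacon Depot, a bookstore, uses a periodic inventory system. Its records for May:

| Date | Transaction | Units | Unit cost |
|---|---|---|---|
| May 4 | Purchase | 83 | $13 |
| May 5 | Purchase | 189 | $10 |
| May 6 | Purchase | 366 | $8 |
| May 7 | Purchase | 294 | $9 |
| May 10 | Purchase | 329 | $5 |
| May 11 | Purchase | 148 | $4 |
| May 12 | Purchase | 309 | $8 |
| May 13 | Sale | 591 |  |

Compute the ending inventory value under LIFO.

Ending inventory = $9,518

May 13, 591 sold [LIFO — newest first]: 309 @ $8 + 148 @ $4 + 134 @ $5 = $3,734
Ending inventory: 83 @ $13 + 189 @ $10 + 366 @ $8 + 294 @ $9 + 195 @ $5 = $9,518
Check: goods available $13,252 = COGS $3,734 + ending $9,518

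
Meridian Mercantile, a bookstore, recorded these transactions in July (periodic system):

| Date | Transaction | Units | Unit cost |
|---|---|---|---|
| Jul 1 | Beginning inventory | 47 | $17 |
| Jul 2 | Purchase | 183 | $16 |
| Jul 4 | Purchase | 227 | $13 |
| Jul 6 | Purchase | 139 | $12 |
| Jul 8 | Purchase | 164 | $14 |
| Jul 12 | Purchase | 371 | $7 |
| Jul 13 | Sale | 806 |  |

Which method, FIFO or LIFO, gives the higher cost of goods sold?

FIFO

FIFO COGS: 47 @ $17 + 183 @ $16 + 227 @ $13 + 139 @ $12 + 164 @ $14 + 46 @ $7 = $10,964
LIFO COGS: 371 @ $7 + 164 @ $14 + 139 @ $12 + 132 @ $13 = $8,277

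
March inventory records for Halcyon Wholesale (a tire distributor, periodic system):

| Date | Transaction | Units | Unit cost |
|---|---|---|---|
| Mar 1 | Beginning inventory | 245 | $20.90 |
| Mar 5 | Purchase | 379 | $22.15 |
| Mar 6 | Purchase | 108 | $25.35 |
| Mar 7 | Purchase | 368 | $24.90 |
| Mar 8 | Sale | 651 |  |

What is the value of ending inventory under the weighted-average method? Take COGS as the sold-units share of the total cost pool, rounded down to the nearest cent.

Mar 8, sell 651: 651/1100 × $25,416.35 → $15,041.85
Ending inventory (cost pool remaining) = $10,374.50

Ending inventory = $10,374.50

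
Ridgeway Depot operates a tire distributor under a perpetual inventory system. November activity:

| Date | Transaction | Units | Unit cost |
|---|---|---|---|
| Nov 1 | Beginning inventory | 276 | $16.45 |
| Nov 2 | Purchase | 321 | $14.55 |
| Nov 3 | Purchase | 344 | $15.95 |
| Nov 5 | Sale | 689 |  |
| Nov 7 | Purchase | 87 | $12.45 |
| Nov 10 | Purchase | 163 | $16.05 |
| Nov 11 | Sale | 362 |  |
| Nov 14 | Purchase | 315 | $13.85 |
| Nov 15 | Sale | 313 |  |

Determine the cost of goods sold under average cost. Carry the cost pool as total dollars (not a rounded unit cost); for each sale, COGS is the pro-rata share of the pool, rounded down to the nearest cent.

After Nov 1: 276 on hand, pool $4,540.20 (≈ $16.4500 each)
After Nov 2: 597 on hand, pool $9,210.75 (≈ $15.4284 each)
After Nov 3: 941 on hand, pool $14,697.55 (≈ $15.6191 each)
Nov 5, sell 689: 689/941 × $14,697.55 → $10,761.54
After Nov 7: 339 on hand, pool $5,019.16 (≈ $14.8058 each)
After Nov 10: 502 on hand, pool $7,635.31 (≈ $15.2098 each)
Nov 11, sell 362: 362/502 × $7,635.31 → $5,505.94
After Nov 14: 455 on hand, pool $6,492.12 (≈ $14.2684 each)
Nov 15, sell 313: 313/455 × $6,492.12 → $4,466.00
Total COGS = $10,761.54 + $5,505.94 + $4,466.00 = $20,733.48
Ending inventory (cost pool remaining) = $2,026.12
Check: goods available $22,759.60 = COGS $20,733.48 + ending $2,026.12

COGS = $20,733.48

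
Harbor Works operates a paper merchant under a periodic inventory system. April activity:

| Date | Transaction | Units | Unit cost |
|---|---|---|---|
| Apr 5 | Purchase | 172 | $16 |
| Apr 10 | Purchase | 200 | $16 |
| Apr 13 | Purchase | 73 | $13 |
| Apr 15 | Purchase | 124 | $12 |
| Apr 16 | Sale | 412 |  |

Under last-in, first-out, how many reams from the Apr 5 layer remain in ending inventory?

157

Apr 16, 412 sold [LIFO — newest first]: 124 @ $12 + 73 @ $13 + 200 @ $16 + 15 @ $16 = $5,877
Ending inventory: 157 @ $16 = $2,512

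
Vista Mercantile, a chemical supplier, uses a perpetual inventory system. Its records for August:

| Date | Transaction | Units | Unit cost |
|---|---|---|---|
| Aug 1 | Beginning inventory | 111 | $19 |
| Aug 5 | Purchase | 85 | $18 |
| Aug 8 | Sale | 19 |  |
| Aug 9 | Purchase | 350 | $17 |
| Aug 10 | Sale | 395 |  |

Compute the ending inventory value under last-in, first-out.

Aug 8, 19 sold [LIFO — newest first]: 19 @ $18 = $342
Aug 10, 395 sold [LIFO — newest first]: 350 @ $17 + 45 @ $18 = $6,760
Total COGS = $342 + $6,760 = $7,102
Ending inventory: 111 @ $19 + 21 @ $18 = $2,487

Ending inventory = $2,487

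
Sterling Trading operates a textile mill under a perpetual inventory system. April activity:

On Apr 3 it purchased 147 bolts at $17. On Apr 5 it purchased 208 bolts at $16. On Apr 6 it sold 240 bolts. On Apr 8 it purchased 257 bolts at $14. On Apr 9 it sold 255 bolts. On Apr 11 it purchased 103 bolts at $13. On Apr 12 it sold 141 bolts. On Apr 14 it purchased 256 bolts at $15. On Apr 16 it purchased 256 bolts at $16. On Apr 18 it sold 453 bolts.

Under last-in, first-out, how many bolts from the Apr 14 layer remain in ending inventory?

59

Apr 6, 240 sold [LIFO — newest first]: 208 @ $16 + 32 @ $17 = $3,872
Apr 9, 255 sold [LIFO — newest first]: 255 @ $14 = $3,570
Apr 12, 141 sold [LIFO — newest first]: 103 @ $13 + 2 @ $14 + 36 @ $17 = $1,979
Apr 18, 453 sold [LIFO — newest first]: 256 @ $16 + 197 @ $15 = $7,051
Total COGS = $3,872 + $3,570 + $1,979 + $7,051 = $16,472
Ending inventory: 79 @ $17 + 59 @ $15 = $2,228
Check: goods available $18,700 = COGS $16,472 + ending $2,228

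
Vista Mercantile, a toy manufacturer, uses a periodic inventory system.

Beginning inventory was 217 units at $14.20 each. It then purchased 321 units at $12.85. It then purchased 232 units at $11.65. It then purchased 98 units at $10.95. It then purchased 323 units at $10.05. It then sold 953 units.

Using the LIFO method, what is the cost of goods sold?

COGS = $10,877.05

Sale 1 (953) [LIFO — newest first]: 323 @ $10.05 + 98 @ $10.95 + 232 @ $11.65 + 300 @ $12.85 = $10,877.05
Ending inventory: 217 @ $14.20 + 21 @ $12.85 = $3,351.25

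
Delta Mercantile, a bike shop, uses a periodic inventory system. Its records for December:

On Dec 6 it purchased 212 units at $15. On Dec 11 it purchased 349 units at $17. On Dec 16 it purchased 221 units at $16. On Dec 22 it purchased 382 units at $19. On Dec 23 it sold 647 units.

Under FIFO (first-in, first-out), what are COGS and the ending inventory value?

COGS = $10,489; ending inventory = $9,418

Dec 23, 647 sold [FIFO — oldest first]: 212 @ $15 + 349 @ $17 + 86 @ $16 = $10,489
Ending inventory: 135 @ $16 + 382 @ $19 = $9,418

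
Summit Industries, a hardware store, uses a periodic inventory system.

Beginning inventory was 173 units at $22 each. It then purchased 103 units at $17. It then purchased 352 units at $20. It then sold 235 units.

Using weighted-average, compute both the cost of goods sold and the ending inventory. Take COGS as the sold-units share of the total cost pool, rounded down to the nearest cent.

Sale 1, sell 235: 235/628 × $12,597.00 → $4,713.84
Ending inventory (cost pool remaining) = $7,883.16

COGS = $4,713.84; ending inventory = $7,883.16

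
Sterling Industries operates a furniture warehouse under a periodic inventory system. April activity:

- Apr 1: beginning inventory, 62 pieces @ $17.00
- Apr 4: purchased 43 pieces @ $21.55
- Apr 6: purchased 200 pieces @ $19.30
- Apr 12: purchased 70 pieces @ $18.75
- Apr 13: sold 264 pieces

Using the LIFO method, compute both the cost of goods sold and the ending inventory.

COGS = $5,056.70; ending inventory = $2,096.45

Apr 13, 264 sold [LIFO — newest first]: 70 @ $18.75 + 194 @ $19.30 = $5,056.70
Ending inventory: 62 @ $17.00 + 43 @ $21.55 + 6 @ $19.30 = $2,096.45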